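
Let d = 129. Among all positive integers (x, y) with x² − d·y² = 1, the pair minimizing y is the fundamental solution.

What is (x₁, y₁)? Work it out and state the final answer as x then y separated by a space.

d=129: √d = [11; 2,1,3,1,6,1,3,1,2,22] (ℓ=10, even), read p_9/q_9
i=0: a=11 ⇒ p=11, q=1
i=1: a=2 ⇒ p=23, q=2
…
i=3: a=3 ⇒ p=125, q=11
i=4: a=1 ⇒ p=159, q=14
i=5: a=6 ⇒ p=1079, q=95
…
i=7: a=3 ⇒ p=4793, q=422
i=8: a=1 ⇒ p=6031, q=531
i=9: a=2 ⇒ p=16855, q=1484
fundamental: x₁=16855, y₁=1484  (since 284091025 − 129·2202256 = 1)

16855 1484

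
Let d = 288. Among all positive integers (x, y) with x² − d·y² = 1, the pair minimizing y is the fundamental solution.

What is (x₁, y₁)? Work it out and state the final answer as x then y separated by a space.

√288 = [16; 1,32, …], period ℓ=2 (even) → k=1
a_0=16:  p_0=16·1+0=16,  q_0=16·0+1=1
a_1=1:  p_1=1·16+1=17,  q_1=1·1+0=1
(x₁, y₁) = (17, 1);  17² − 288·1² = 1 ✓

17 1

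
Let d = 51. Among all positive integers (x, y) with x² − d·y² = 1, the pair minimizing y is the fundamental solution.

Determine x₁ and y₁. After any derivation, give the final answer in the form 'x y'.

d=51: √d = [7; 7,14] (ℓ=2, even), read p_1/q_1
i=0: a=7 ⇒ p=7, q=1
i=1: a=7 ⇒ p=50, q=7
→ (50, 7).  Check: 50²=2500, 51·7²=2499, difference 1.

50 7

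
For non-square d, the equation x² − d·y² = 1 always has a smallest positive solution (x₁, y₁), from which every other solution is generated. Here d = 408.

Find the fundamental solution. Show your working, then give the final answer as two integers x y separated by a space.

d=408: √d = [20; 5,40] (ℓ=2, even), read p_1/q_1
step 0: (20, 1)  from 20·(1,0) + (0,1)
step 1: (101, 5)  from 5·(20,1) + (1,0)
fundamental: x₁=101, y₁=5  (since 10201 − 408·25 = 1)

101 5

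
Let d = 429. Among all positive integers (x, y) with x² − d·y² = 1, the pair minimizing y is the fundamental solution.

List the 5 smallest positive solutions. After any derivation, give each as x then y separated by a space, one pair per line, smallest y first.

√429 = [20; 1,2,2,9,1,12,1,9,2,2,1,40, …], period ℓ=12 (even) → k=11
i=0: a=20 ⇒ p=20, q=1
…
i=2: a=2 ⇒ p=62, q=3
i=3: a=2 ⇒ p=145, q=7
…
i=10: a=2 ⇒ p=1085636, q=52415
i=11: a=1 ⇒ p=1524095, q=73584
→ (1524095, 73584).  Check: 1524095²=2322865569025, 429·73584²=2322865569024, difference 1.
(1524095+73584√429)^2 = 4645731138049 + 224298012960√429
(1524095+73584√429)^3 = 14161071197688057215 + 683702960124468816√429
(1524095+73584√429)^4 = 43165635614076113391052801 + 2084056526021580302230080√429
(1524095+73584√429)^5 = 131577058822456507006275549422975 + 6352600262053037158494583086384√429

1524095 73584
4645731138049 224298012960
14161071197688057215 683702960124468816
43165635614076113391052801 2084056526021580302230080
131577058822456507006275549422975 6352600262053037158494583086384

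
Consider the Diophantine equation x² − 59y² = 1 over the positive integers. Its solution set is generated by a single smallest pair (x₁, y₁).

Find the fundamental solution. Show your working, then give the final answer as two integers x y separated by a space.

√59 → a₀=7, period (1,2,7,2,1,14); ℓ=6 even so k=5
k=0  a_k=7  p_k/q_k = 7/1
…
k=2  a_k=2  p_k/q_k = 23/3
…
k=4  a_k=2  p_k/q_k = 361/47
k=5  a_k=1  p_k/q_k = 530/69
(x₁, y₁) = (530, 69);  530² − 59·69² = 1 ✓

530 69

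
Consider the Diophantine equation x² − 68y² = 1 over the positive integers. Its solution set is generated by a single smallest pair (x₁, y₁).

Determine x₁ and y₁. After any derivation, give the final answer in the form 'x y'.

33 4

d=68: √d = [8; 4,16] (ℓ=2, even), read p_1/q_1
a_0=8:  p_0=8·1+0=8,  q_0=8·0+1=1
a_1=4:  p_1=4·8+1=33,  q_1=4·1+0=4
fundamental: x₁=33, y₁=4  (since 1089 − 68·16 = 1)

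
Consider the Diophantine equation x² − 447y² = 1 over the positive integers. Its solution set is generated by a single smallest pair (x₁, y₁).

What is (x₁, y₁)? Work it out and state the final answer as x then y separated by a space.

148 7

√447 → a₀=21, period (7,42); ℓ=2 even so k=1
step 0: (21, 1)  from 21·(1,0) + (0,1)
step 1: (148, 7)  from 7·(21,1) + (1,0)
→ (148, 7).  Check: 148²=21904, 447·7²=21903, difference 1.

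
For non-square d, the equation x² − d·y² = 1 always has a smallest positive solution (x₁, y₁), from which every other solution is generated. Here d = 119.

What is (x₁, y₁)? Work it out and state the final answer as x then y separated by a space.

120 11

[10; 1,9,1,20] for √119; ℓ=4 ⇒ convergent index 3
step 0: (10, 1)  from 10·(1,0) + (0,1)
…
step 2: (109, 10)  from 9·(11,1) + (10,1)
step 3: (120, 11)  from 1·(109,10) + (11,1)
fundamental: x₁=120, y₁=11  (since 14400 − 119·121 = 1)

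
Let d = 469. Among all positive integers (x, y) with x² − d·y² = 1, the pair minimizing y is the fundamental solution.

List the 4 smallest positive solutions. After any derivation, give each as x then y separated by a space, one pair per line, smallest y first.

[21; 1,1,1,10,6,10,1,1,1,42] for √469; ℓ=10 ⇒ convergent index 9
step 0: (21, 1)  from 21·(1,0) + (0,1)
step 1: (22, 1)  from 1·(21,1) + (1,0)
…
step 4: (693, 32)  from 10·(65,3) + (43,2)
step 5: (4223, 195)  from 6·(693,32) + (65,3)
step 6: (42923, 1982)  from 10·(4223,195) + (693,32)
…
step 8: (90069, 4159)  from 1·(47146,2177) + (42923,1982)
step 9: (137215, 6336)  from 1·(90069,4159) + (47146,2177)
→ (137215, 6336).  Check: 137215²=18827956225, 469·6336²=18827956224, difference 1.
(137215+6336√469)^2 = 37655912449 + 1738788480√469
(137215+6336√469)^3 = 10333912053241855 + 477175722560064√469
(137215+6336√469)^4 = 2835935484733506355201 + 130951333540419575040√469

137215 6336
37655912449 1738788480
10333912053241855 477175722560064
2835935484733506355201 130951333540419575040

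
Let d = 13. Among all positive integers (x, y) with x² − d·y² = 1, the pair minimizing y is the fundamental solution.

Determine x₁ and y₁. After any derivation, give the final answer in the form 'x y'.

√13 → a₀=3, period (1,1,1,1,6); ℓ=5 odd so k=9
a_0=3:  p_0=3·1+0=3,  q_0=3·0+1=1
…
a_6=1:  p_6=1·119+18=137,  q_6=1·33+5=38
a_7=1:  p_7=1·137+119=256,  q_7=1·38+33=71
a_8=1:  p_8=1·256+137=393,  q_8=1·71+38=109
a_9=1:  p_9=1·393+256=649,  q_9=1·109+71=180
→ (649, 180).  Check: 649²=421201, 13·180²=421200, difference 1.

649 180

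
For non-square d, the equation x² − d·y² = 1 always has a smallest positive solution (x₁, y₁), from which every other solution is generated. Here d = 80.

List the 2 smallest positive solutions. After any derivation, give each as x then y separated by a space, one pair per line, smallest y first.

√80 → a₀=8, period (1,16); ℓ=2 even so k=1
i=0: a=8 ⇒ p=8, q=1
i=1: a=1 ⇒ p=9, q=1
→ (9, 1).  Check: 9²=81, 80·1²=80, difference 1.
(x_2, y_2) = (9·9 + 80·1·1, 9·1 + 1·9) = (161, 18)

9 1
161 18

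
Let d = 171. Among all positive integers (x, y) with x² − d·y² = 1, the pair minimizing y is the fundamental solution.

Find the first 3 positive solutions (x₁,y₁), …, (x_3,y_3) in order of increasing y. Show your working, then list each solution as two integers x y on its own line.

170 13
57799 4420
19651490 1502787

[13; 13,26] for √171; ℓ=2 ⇒ convergent index 1
a_0=13:  p_0=13·1+0=13,  q_0=13·0+1=1
a_1=13:  p_1=13·13+1=170,  q_1=13·1+0=13
→ (170, 13).  Check: 170²=28900, 171·13²=28899, difference 1.
(x_2, y_2) = (170·170 + 171·13·13, 170·13 + 13·170) = (57799, 4420)
(x_3, y_3) = (170·57799 + 171·13·4420, 170·4420 + 13·57799) = (19651490, 1502787)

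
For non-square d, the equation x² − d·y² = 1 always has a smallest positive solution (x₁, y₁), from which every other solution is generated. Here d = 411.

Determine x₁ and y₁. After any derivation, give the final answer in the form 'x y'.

√411 = [20; 3,1,1,1,19,1,1,1,3,40, …], period ℓ=10 (even) → k=9
step 0: (20, 1)  from 20·(1,0) + (0,1)
step 1: (61, 3)  from 3·(20,1) + (1,0)
…
step 3: (142, 7)  from 1·(81,4) + (61,3)
…
step 6: (4602, 227)  from 1·(4379,216) + (223,11)
step 7: (8981, 443)  from 1·(4602,227) + (4379,216)
step 8: (13583, 670)  from 1·(8981,443) + (4602,227)
step 9: (49730, 2453)  from 3·(13583,670) + (8981,443)
(x₁, y₁) = (49730, 2453);  49730² − 411·2453² = 1 ✓

49730 2453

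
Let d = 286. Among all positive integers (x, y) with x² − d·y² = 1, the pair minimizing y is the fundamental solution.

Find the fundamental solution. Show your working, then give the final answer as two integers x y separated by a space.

561835 33222

√286 = [16; 1,10,3,3,2,3,3,10,1,32, …], period ℓ=10 (even) → k=9
a_0=16:  p_0=16·1+0=16,  q_0=16·0+1=1
a_1=1:  p_1=1·16+1=17,  q_1=1·1+0=1
…
a_8=10:  p_8=10·49703+15102=512132,  q_8=10·2939+893=30283
a_9=1:  p_9=1·512132+49703=561835,  q_9=1·30283+2939=33222
fundamental: x₁=561835, y₁=33222  (since 315658567225 − 286·1103701284 = 1)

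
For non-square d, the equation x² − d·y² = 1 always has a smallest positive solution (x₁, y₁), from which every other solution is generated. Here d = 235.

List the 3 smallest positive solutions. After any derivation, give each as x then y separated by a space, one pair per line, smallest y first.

46 3
4231 276
389206 25389

[15; 3,30] for √235; ℓ=2 ⇒ convergent index 1
i=0: a=15 ⇒ p=15, q=1
i=1: a=3 ⇒ p=46, q=3
→ (46, 3).  Check: 46²=2116, 235·3²=2115, difference 1.
k=2:  x_2 = 46·46+235·3·3 = 4231,  y_2 = 46·3+3·46 = 276
k=3:  x_3 = 46·4231+235·3·276 = 389206,  y_3 = 46·276+3·4231 = 25389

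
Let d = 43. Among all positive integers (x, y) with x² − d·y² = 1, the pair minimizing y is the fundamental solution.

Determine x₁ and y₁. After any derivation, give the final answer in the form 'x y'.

3482 531

√43 → a₀=6, period (1,1,3,1,5,1,3,1,1,12); ℓ=10 even so k=9
a_0=6:  p_0=6·1+0=6,  q_0=6·0+1=1
a_1=1:  p_1=1·6+1=7,  q_1=1·1+0=1
a_2=1:  p_2=1·7+6=13,  q_2=1·1+1=2
a_3=3:  p_3=3·13+7=46,  q_3=3·2+1=7
a_4=1:  p_4=1·46+13=59,  q_4=1·7+2=9
a_5=5:  p_5=5·59+46=341,  q_5=5·9+7=52
a_6=1:  p_6=1·341+59=400,  q_6=1·52+9=61
…
a_8=1:  p_8=1·1541+400=1941,  q_8=1·235+61=296
a_9=1:  p_9=1·1941+1541=3482,  q_9=1·296+235=531
→ (3482, 531).  Check: 3482²=12124324, 43·531²=12124323, difference 1.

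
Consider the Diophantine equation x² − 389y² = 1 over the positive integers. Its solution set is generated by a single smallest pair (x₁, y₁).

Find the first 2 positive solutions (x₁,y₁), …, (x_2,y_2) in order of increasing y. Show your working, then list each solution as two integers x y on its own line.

√389 → a₀=19, period (1,2,1,1,1,1,2,1,38); ℓ=9 odd so k=17
k=0  a_k=19  p_k/q_k = 19/1
…
k=2  a_k=2  p_k/q_k = 59/3
k=3  a_k=1  p_k/q_k = 79/4
…
k=6  a_k=1  p_k/q_k = 355/18
k=7  a_k=2  p_k/q_k = 927/47
…
k=10  a_k=1  p_k/q_k = 50925/2582
…
k=13  a_k=1  p_k/q_k = 353911/17944
k=14  a_k=1  p_k/q_k = 556329/28207
…
k=16  a_k=2  p_k/q_k = 2376809/120509
k=17  a_k=1  p_k/q_k = 3287049/166660
fundamental: x₁=3287049, y₁=166660  (since 10804691128401 − 389·27775555600 = 1)
(3287049+166660√389)^2 = 21609382256801 + 1095639172680√389

3287049 166660
21609382256801 1095639172680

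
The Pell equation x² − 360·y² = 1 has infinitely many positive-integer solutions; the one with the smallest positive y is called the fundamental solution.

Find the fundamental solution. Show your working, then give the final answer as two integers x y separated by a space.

19 1

d=360: √d = [18; 1,36] (ℓ=2, even), read p_1/q_1
i=0: a=18 ⇒ p=18, q=1
i=1: a=1 ⇒ p=19, q=1
→ (19, 1).  Check: 19²=361, 360·1²=360, difference 1.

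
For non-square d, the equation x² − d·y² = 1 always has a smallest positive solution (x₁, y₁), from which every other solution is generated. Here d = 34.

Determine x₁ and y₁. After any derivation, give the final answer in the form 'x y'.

[5; 1,4,1,10] for √34; ℓ=4 ⇒ convergent index 3
step 0: (5, 1)  from 5·(1,0) + (0,1)
step 1: (6, 1)  from 1·(5,1) + (1,0)
step 2: (29, 5)  from 4·(6,1) + (5,1)
step 3: (35, 6)  from 1·(29,5) + (6,1)
→ (35, 6).  Check: 35²=1225, 34·6²=1224, difference 1.

35 6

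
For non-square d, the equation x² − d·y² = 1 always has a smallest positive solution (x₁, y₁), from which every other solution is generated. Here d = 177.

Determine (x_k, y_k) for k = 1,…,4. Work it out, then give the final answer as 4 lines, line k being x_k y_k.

62423 4692
7793261857 585777432
972957569736599 73131969270780
121469860743542176897 9130233834994022448

√177 = [13; 3,3,2,8,2,3,3,26, …], period ℓ=8 (even) → k=7
step 0: (13, 1)  from 13·(1,0) + (0,1)
…
step 3: (306, 23)  from 2·(133,10) + (40,3)
…
step 5: (5468, 411)  from 2·(2581,194) + (306,23)
step 6: (18985, 1427)  from 3·(5468,411) + (2581,194)
step 7: (62423, 4692)  from 3·(18985,1427) + (5468,411)
(x₁, y₁) = (62423, 4692);  62423² − 177·4692² = 1 ✓
n=2: (62423,4692)∘(62423,4692) = (62423·62423+177·4692·4692, 62423·4692+4692·62423) = (7793261857,585777432)
n=3: (7793261857,585777432)∘(62423,4692) = (62423·7793261857+177·4692·585777432, 62423·585777432+4692·7793261857) = (972957569736599,73131969270780)
n=4: (972957569736599,73131969270780)∘(62423,4692) = (62423·972957569736599+177·4692·73131969270780, 62423·73131969270780+4692·972957569736599) = (121469860743542176897,9130233834994022448)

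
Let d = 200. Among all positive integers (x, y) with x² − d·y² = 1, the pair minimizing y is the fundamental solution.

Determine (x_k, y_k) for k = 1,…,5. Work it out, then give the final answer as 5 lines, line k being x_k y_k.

99 7
19601 1386
3880899 274421
768398401 54333972
152139002499 10757852035

√200 → a₀=14, period (7,28); ℓ=2 even so k=1
k=0  a_k=14  p_k/q_k = 14/1
k=1  a_k=7  p_k/q_k = 99/7
→ (99, 7).  Check: 99²=9801, 200·7²=9800, difference 1.
n=2: (99,7)∘(99,7) = (99·99+200·7·7, 99·7+7·99) = (19601,1386)
n=3: (19601,1386)∘(99,7) = (99·19601+200·7·1386, 99·1386+7·19601) = (3880899,274421)
n=4: (3880899,274421)∘(99,7) = (99·3880899+200·7·274421, 99·274421+7·3880899) = (768398401,54333972)
n=5: (768398401,54333972)∘(99,7) = (99·768398401+200·7·54333972, 99·54333972+7·768398401) = (152139002499,10757852035)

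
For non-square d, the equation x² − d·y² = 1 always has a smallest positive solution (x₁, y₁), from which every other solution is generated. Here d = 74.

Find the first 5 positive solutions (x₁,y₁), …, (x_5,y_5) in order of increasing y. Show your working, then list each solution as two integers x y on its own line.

[8; 1,1,1,1,16] for √74; ℓ=5 ⇒ convergent index 9
a_0=8:  p_0=8·1+0=8,  q_0=8·0+1=1
…
a_2=1:  p_2=1·9+8=17,  q_2=1·1+1=2
a_3=1:  p_3=1·17+9=26,  q_3=1·2+1=3
…
a_7=1:  p_7=1·757+714=1471,  q_7=1·88+83=171
a_8=1:  p_8=1·1471+757=2228,  q_8=1·171+88=259
a_9=1:  p_9=1·2228+1471=3699,  q_9=1·259+171=430
→ (3699, 430).  Check: 3699²=13682601, 74·430²=13682600, difference 1.
k=2:  x_2 = 3699·3699+74·430·430 = 27365201,  y_2 = 3699·430+430·3699 = 3181140
k=3:  x_3 = 3699·27365201+74·430·3181140 = 202447753299,  y_3 = 3699·3181140+430·27365201 = 23534073290
k=4:  x_4 = 3699·202447753299+74·430·23534073290 = 1497708451540801,  y_4 = 3699·23534073290+430·202447753299 = 174105071018280
k=5:  x_5 = 3699·1497708451540801+74·430·174105071018280 = 11080046922051092499,  y_5 = 3699·174105071018280+430·1497708451540801 = 1288029291859162150

3699 430
27365201 3181140
202447753299 23534073290
1497708451540801 174105071018280
11080046922051092499 1288029291859162150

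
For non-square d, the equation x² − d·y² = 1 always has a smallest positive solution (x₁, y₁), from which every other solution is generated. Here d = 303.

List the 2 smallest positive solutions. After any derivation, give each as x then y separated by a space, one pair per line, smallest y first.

2524 145
12741151 731960

d=303: √d = [17; 2,2,5,2,2,34] (ℓ=6, even), read p_5/q_5
step 0: (17, 1)  from 17·(1,0) + (0,1)
…
step 2: (87, 5)  from 2·(35,2) + (17,1)
step 3: (470, 27)  from 5·(87,5) + (35,2)
step 4: (1027, 59)  from 2·(470,27) + (87,5)
step 5: (2524, 145)  from 2·(1027,59) + (470,27)
→ (2524, 145).  Check: 2524²=6370576, 303·145²=6370575, difference 1.
(2524+145√303)^2 = 12741151 + 731960√303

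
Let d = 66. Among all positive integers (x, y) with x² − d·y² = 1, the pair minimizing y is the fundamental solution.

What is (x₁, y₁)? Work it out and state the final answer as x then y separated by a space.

65 8

d=66: √d = [8; 8,16] (ℓ=2, even), read p_1/q_1
i=0: a=8 ⇒ p=8, q=1
i=1: a=8 ⇒ p=65, q=8
→ (65, 8).  Check: 65²=4225, 66·8²=4224, difference 1.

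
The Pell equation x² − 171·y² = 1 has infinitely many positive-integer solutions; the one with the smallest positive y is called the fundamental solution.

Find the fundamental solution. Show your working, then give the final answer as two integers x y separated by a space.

√171 → a₀=13, period (13,26); ℓ=2 even so k=1
step 0: (13, 1)  from 13·(1,0) + (0,1)
step 1: (170, 13)  from 13·(13,1) + (1,0)
fundamental: x₁=170, y₁=13  (since 28900 − 171·169 = 1)

170 13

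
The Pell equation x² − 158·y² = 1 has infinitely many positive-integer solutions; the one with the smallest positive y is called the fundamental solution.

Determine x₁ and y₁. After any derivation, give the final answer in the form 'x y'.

7743 616

√158 → a₀=12, period (1,1,3,12,3,1,1,24); ℓ=8 even so k=7
a_0=12:  p_0=12·1+0=12,  q_0=12·0+1=1
…
a_3=3:  p_3=3·25+13=88,  q_3=3·2+1=7
…
a_5=3:  p_5=3·1081+88=3331,  q_5=3·86+7=265
a_6=1:  p_6=1·3331+1081=4412,  q_6=1·265+86=351
a_7=1:  p_7=1·4412+3331=7743,  q_7=1·351+265=616
fundamental: x₁=7743, y₁=616  (since 59954049 − 158·379456 = 1)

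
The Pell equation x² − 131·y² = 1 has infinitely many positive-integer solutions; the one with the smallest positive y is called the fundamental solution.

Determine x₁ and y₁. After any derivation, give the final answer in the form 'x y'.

10610 927

√131 → a₀=11, period (2,4,11,4,2,22); ℓ=6 even so k=5
i=0: a=11 ⇒ p=11, q=1
…
i=2: a=4 ⇒ p=103, q=9
…
i=4: a=4 ⇒ p=4727, q=413
i=5: a=2 ⇒ p=10610, q=927
(x₁, y₁) = (10610, 927);  10610² − 131·927² = 1 ✓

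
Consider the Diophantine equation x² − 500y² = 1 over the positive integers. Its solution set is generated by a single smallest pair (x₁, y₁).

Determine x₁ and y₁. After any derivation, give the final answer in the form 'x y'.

930249 41602

[22; 2,1,3,2,1,…,1,2,44] for √500; ℓ=14 ⇒ convergent index 13
i=0: a=22 ⇒ p=22, q=1
i=1: a=2 ⇒ p=45, q=2
i=2: a=1 ⇒ p=67, q=3
…
i=4: a=2 ⇒ p=559, q=25
i=5: a=1 ⇒ p=805, q=36
i=6: a=1 ⇒ p=1364, q=61
i=7: a=10 ⇒ p=14445, q=646
…
i=9: a=1 ⇒ p=30254, q=1353
i=10: a=2 ⇒ p=76317, q=3413
…
i=12: a=1 ⇒ p=335522, q=15005
i=13: a=2 ⇒ p=930249, q=41602
→ (930249, 41602).  Check: 930249²=865363202001, 500·41602²=865363202000, difference 1.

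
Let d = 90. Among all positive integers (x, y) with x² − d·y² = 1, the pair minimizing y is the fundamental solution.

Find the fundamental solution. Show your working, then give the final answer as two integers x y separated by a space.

[9; 2,18] for √90; ℓ=2 ⇒ convergent index 1
k=0  a_k=9  p_k/q_k = 9/1
k=1  a_k=2  p_k/q_k = 19/2
(x₁, y₁) = (19, 2);  19² − 90·2² = 1 ✓

19 2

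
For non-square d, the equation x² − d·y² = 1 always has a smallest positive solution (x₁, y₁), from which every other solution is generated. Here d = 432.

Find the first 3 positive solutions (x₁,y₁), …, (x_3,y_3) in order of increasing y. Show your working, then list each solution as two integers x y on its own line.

1351 65
3650401 175630
9863382151 474552195

d=432: √d = [20; 1,3,1,1,1,3,1,40] (ℓ=8, even), read p_7/q_7
k=0  a_k=20  p_k/q_k = 20/1
k=1  a_k=1  p_k/q_k = 21/1
k=2  a_k=3  p_k/q_k = 83/4
k=3  a_k=1  p_k/q_k = 104/5
…
k=5  a_k=1  p_k/q_k = 291/14
k=6  a_k=3  p_k/q_k = 1060/51
k=7  a_k=1  p_k/q_k = 1351/65
(x₁, y₁) = (1351, 65);  1351² − 432·65² = 1 ✓
k=2:  x_2 = 1351·1351+432·65·65 = 3650401,  y_2 = 1351·65+65·1351 = 175630
k=3:  x_3 = 1351·3650401+432·65·175630 = 9863382151,  y_3 = 1351·175630+65·3650401 = 474552195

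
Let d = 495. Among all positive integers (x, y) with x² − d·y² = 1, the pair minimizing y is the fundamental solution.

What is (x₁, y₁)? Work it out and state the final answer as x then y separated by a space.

89 4

√495 = [22; 4,44, …], period ℓ=2 (even) → k=1
k=0  a_k=22  p_k/q_k = 22/1
k=1  a_k=4  p_k/q_k = 89/4
fundamental: x₁=89, y₁=4  (since 7921 − 495·16 = 1)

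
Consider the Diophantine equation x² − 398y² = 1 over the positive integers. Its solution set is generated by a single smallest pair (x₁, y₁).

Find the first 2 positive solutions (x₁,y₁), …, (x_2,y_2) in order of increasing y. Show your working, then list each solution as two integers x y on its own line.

399 20
318401 15960

d=398: √d = [19; 1,18,1,38] (ℓ=4, even), read p_3/q_3
a_0=19:  p_0=19·1+0=19,  q_0=19·0+1=1
a_1=1:  p_1=1·19+1=20,  q_1=1·1+0=1
a_2=18:  p_2=18·20+19=379,  q_2=18·1+1=19
a_3=1:  p_3=1·379+20=399,  q_3=1·19+1=20
(x₁, y₁) = (399, 20);  399² − 398·20² = 1 ✓
k=2:  x_2 = 399·399+398·20·20 = 318401,  y_2 = 399·20+20·399 = 15960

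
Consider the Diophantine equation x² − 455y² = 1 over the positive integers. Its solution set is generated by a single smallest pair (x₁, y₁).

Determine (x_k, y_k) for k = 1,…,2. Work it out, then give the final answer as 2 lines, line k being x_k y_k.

64 3
8191 384

√455 → a₀=21, period (3,42); ℓ=2 even so k=1
i=0: a=21 ⇒ p=21, q=1
i=1: a=3 ⇒ p=64, q=3
→ (64, 3).  Check: 64²=4096, 455·3²=4095, difference 1.
(x_2, y_2) = (64·64 + 455·3·3, 64·3 + 3·64) = (8191, 384)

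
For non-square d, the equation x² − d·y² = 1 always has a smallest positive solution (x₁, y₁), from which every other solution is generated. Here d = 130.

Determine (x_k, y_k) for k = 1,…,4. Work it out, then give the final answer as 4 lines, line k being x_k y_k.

[11; 2,2,22] for √130; ℓ=3 ⇒ convergent index 5
i=0: a=11 ⇒ p=11, q=1
i=1: a=2 ⇒ p=23, q=2
…
i=3: a=22 ⇒ p=1277, q=112
i=4: a=2 ⇒ p=2611, q=229
i=5: a=2 ⇒ p=6499, q=570
(x₁, y₁) = (6499, 570);  6499² − 130·570² = 1 ✓
(6499+570√130)^2 = 84474001 + 7408860√130
(6499+570√130)^3 = 1097993058499 + 96300361710√130
(6499+570√130)^4 = 14271713689896001 + 1251712094097720√130

6499 570
84474001 7408860
1097993058499 96300361710
14271713689896001 1251712094097720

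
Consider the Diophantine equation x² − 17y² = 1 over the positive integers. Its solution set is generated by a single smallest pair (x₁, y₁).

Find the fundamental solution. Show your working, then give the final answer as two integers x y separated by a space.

d=17: √d = [4; 8] (ℓ=1, odd), read p_1/q_1
k=0  a_k=4  p_k/q_k = 4/1
k=1  a_k=8  p_k/q_k = 33/8
fundamental: x₁=33, y₁=8  (since 1089 − 17·64 = 1)

33 8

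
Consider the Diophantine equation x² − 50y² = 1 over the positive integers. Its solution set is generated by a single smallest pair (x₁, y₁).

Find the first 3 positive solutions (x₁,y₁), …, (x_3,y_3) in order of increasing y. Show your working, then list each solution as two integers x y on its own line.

d=50: √d = [7; 14] (ℓ=1, odd), read p_1/q_1
i=0: a=7 ⇒ p=7, q=1
i=1: a=14 ⇒ p=99, q=14
→ (99, 14).  Check: 99²=9801, 50·14²=9800, difference 1.
k=2:  x_2 = 99·99+50·14·14 = 19601,  y_2 = 99·14+14·99 = 2772
k=3:  x_3 = 99·19601+50·14·2772 = 3880899,  y_3 = 99·2772+14·19601 = 548842

99 14
19601 2772
3880899 548842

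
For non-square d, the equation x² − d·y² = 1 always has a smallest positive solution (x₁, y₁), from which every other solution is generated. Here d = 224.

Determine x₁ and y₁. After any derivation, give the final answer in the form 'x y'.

15 1

√224 = [14; 1,28, …], period ℓ=2 (even) → k=1
k=0  a_k=14  p_k/q_k = 14/1
k=1  a_k=1  p_k/q_k = 15/1
→ (15, 1).  Check: 15²=225, 224·1²=224, difference 1.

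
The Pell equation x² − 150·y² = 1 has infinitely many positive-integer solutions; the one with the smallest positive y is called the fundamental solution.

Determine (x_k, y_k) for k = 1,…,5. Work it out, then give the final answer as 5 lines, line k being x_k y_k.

49 4
4801 392
470449 38412
46099201 3763984
4517251249 368832020

d=150: √d = [12; 4,24] (ℓ=2, even), read p_1/q_1
i=0: a=12 ⇒ p=12, q=1
i=1: a=4 ⇒ p=49, q=4
fundamental: x₁=49, y₁=4  (since 2401 − 150·16 = 1)
(49+4√150)^2 = 4801 + 392√150
(49+4√150)^3 = 470449 + 38412√150
(49+4√150)^4 = 46099201 + 3763984√150
(49+4√150)^5 = 4517251249 + 368832020√150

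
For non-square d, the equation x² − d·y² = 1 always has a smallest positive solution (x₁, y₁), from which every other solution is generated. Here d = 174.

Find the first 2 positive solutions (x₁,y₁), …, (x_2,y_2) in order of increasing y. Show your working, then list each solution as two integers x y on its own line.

√174 = [13; 5,4,5,26, …], period ℓ=4 (even) → k=3
k=0  a_k=13  p_k/q_k = 13/1
k=1  a_k=5  p_k/q_k = 66/5
k=2  a_k=4  p_k/q_k = 277/21
k=3  a_k=5  p_k/q_k = 1451/110
(x₁, y₁) = (1451, 110);  1451² − 174·110² = 1 ✓
(1451+110√174)^2 = 4210801 + 319220√174

1451 110
4210801 319220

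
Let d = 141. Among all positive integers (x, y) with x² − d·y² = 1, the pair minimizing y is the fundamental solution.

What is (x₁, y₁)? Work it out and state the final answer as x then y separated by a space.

95 8

d=141: √d = [11; 1,6,1,22] (ℓ=4, even), read p_3/q_3
step 0: (11, 1)  from 11·(1,0) + (0,1)
…
step 2: (83, 7)  from 6·(12,1) + (11,1)
step 3: (95, 8)  from 1·(83,7) + (12,1)
fundamental: x₁=95, y₁=8  (since 9025 − 141·64 = 1)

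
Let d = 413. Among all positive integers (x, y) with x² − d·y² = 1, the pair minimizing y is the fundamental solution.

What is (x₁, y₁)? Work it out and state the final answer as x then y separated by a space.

√413 → a₀=20, period (3,9,1,4,1,9,3,40); ℓ=8 even so k=7
i=0: a=20 ⇒ p=20, q=1
i=1: a=3 ⇒ p=61, q=3
i=2: a=9 ⇒ p=569, q=28
…
i=5: a=1 ⇒ p=3719, q=183
i=6: a=9 ⇒ p=36560, q=1799
i=7: a=3 ⇒ p=113399, q=5580
fundamental: x₁=113399, y₁=5580  (since 12859333201 − 413·31136400 = 1)

113399 5580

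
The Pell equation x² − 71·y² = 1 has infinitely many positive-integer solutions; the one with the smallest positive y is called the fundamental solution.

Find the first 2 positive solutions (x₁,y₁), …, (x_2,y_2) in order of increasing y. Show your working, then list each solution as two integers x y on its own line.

√71 = [8; 2,2,1,7,1,2,2,16, …], period ℓ=8 (even) → k=7
k=0  a_k=8  p_k/q_k = 8/1
k=1  a_k=2  p_k/q_k = 17/2
…
k=3  a_k=1  p_k/q_k = 59/7
k=4  a_k=7  p_k/q_k = 455/54
k=5  a_k=1  p_k/q_k = 514/61
k=6  a_k=2  p_k/q_k = 1483/176
k=7  a_k=2  p_k/q_k = 3480/413
(x₁, y₁) = (3480, 413);  3480² − 71·413² = 1 ✓
(3480+413√71)^2 = 24220799 + 2874480√71

3480 413
24220799 2874480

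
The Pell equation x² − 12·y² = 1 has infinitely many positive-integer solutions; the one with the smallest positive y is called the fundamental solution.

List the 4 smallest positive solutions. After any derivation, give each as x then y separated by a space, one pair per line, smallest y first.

[3; 2,6] for √12; ℓ=2 ⇒ convergent index 1
i=0: a=3 ⇒ p=3, q=1
i=1: a=2 ⇒ p=7, q=2
(x₁, y₁) = (7, 2);  7² − 12·2² = 1 ✓
n=2: (7,2)∘(7,2) = (7·7+12·2·2, 7·2+2·7) = (97,28)
n=3: (97,28)∘(7,2) = (7·97+12·2·28, 7·28+2·97) = (1351,390)
n=4: (1351,390)∘(7,2) = (7·1351+12·2·390, 7·390+2·1351) = (18817,5432)

7 2
97 28
1351 390
18817 5432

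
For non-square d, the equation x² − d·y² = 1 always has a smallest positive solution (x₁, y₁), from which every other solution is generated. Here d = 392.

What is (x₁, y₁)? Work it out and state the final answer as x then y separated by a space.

√392 → a₀=19, period (1,3,1,38); ℓ=4 even so k=3
a_0=19:  p_0=19·1+0=19,  q_0=19·0+1=1
…
a_2=3:  p_2=3·20+19=79,  q_2=3·1+1=4
a_3=1:  p_3=1·79+20=99,  q_3=1·4+1=5
(x₁, y₁) = (99, 5);  99² − 392·5² = 1 ✓

99 5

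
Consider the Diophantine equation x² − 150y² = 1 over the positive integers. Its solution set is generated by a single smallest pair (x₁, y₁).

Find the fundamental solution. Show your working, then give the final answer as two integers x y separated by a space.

√150 → a₀=12, period (4,24); ℓ=2 even so k=1
i=0: a=12 ⇒ p=12, q=1
i=1: a=4 ⇒ p=49, q=4
fundamental: x₁=49, y₁=4  (since 2401 − 150·16 = 1)

49 4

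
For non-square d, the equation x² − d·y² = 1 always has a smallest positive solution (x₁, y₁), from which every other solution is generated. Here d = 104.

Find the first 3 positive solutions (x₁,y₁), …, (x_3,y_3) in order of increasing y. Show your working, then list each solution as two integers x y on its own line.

[10; 5,20] for √104; ℓ=2 ⇒ convergent index 1
step 0: (10, 1)  from 10·(1,0) + (0,1)
step 1: (51, 5)  from 5·(10,1) + (1,0)
→ (51, 5).  Check: 51²=2601, 104·5²=2600, difference 1.
n=2: (51,5)∘(51,5) = (51·51+104·5·5, 51·5+5·51) = (5201,510)
n=3: (5201,510)∘(51,5) = (51·5201+104·5·510, 51·510+5·5201) = (530451,52015)

51 5
5201 510
530451 52015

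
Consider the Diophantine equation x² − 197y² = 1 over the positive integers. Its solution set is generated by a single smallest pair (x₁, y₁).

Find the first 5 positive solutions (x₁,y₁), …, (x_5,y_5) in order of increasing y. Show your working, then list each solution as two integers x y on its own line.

393 28
308897 22008
242792649 17298260
190834713217 13596410352
149995841795913 10686761238412

[14; 28] for √197; ℓ=1 ⇒ convergent index 1
i=0: a=14 ⇒ p=14, q=1
i=1: a=28 ⇒ p=393, q=28
→ (393, 28).  Check: 393²=154449, 197·28²=154448, difference 1.
n=2: (393,28)∘(393,28) = (393·393+197·28·28, 393·28+28·393) = (308897,22008)
n=3: (308897,22008)∘(393,28) = (393·308897+197·28·22008, 393·22008+28·308897) = (242792649,17298260)
n=4: (242792649,17298260)∘(393,28) = (393·242792649+197·28·17298260, 393·17298260+28·242792649) = (190834713217,13596410352)
n=5: (190834713217,13596410352)∘(393,28) = (393·190834713217+197·28·13596410352, 393·13596410352+28·190834713217) = (149995841795913,10686761238412)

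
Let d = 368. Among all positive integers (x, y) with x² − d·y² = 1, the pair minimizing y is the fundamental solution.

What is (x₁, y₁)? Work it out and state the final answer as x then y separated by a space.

d=368: √d = [19; 5,2,5,38] (ℓ=4, even), read p_3/q_3
k=0  a_k=19  p_k/q_k = 19/1
k=1  a_k=5  p_k/q_k = 96/5
k=2  a_k=2  p_k/q_k = 211/11
k=3  a_k=5  p_k/q_k = 1151/60
(x₁, y₁) = (1151, 60);  1151² − 368·60² = 1 ✓

1151 60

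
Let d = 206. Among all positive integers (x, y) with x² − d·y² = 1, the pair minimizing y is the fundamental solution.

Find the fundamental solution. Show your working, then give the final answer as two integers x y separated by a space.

59535 4148

d=206: √d = [14; 2,1,5,14,5,1,2,28] (ℓ=8, even), read p_7/q_7
a_0=14:  p_0=14·1+0=14,  q_0=14·0+1=1
a_1=2:  p_1=2·14+1=29,  q_1=2·1+0=2
…
a_3=5:  p_3=5·43+29=244,  q_3=5·3+2=17
…
a_5=5:  p_5=5·3459+244=17539,  q_5=5·241+17=1222
a_6=1:  p_6=1·17539+3459=20998,  q_6=1·1222+241=1463
a_7=2:  p_7=2·20998+17539=59535,  q_7=2·1463+1222=4148
(x₁, y₁) = (59535, 4148);  59535² − 206·4148² = 1 ✓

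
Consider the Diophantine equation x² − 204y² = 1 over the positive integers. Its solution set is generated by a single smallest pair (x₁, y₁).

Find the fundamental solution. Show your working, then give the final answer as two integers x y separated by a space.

4999 350

√204 = [14; 3,1,1,6,1,1,3,28, …], period ℓ=8 (even) → k=7
k=0  a_k=14  p_k/q_k = 14/1
k=1  a_k=3  p_k/q_k = 43/3
k=2  a_k=1  p_k/q_k = 57/4
…
k=4  a_k=6  p_k/q_k = 657/46
…
k=6  a_k=1  p_k/q_k = 1414/99
k=7  a_k=3  p_k/q_k = 4999/350
fundamental: x₁=4999, y₁=350  (since 24990001 − 204·122500 = 1)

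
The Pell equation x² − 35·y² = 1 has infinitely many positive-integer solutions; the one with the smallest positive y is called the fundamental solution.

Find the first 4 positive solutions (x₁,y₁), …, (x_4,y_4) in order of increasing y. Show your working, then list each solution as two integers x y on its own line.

√35 = [5; 1,10, …], period ℓ=2 (even) → k=1
k=0  a_k=5  p_k/q_k = 5/1
k=1  a_k=1  p_k/q_k = 6/1
(x₁, y₁) = (6, 1);  6² − 35·1² = 1 ✓
(6+1√35)^2 = 71 + 12√35
(6+1√35)^3 = 846 + 143√35
(6+1√35)^4 = 10081 + 1704√35

6 1
71 12
846 143
10081 1704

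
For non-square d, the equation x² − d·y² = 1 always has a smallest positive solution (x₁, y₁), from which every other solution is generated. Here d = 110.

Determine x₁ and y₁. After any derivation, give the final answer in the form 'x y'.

21 2

d=110: √d = [10; 2,20] (ℓ=2, even), read p_1/q_1
a_0=10:  p_0=10·1+0=10,  q_0=10·0+1=1
a_1=2:  p_1=2·10+1=21,  q_1=2·1+0=2
→ (21, 2).  Check: 21²=441, 110·2²=440, difference 1.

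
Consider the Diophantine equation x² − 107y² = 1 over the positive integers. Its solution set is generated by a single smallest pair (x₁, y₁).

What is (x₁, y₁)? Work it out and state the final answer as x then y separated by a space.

√107 = [10; 2,1,9,1,2,20, …], period ℓ=6 (even) → k=5
i=0: a=10 ⇒ p=10, q=1
…
i=3: a=9 ⇒ p=300, q=29
i=4: a=1 ⇒ p=331, q=32
i=5: a=2 ⇒ p=962, q=93
fundamental: x₁=962, y₁=93  (since 925444 − 107·8649 = 1)

962 93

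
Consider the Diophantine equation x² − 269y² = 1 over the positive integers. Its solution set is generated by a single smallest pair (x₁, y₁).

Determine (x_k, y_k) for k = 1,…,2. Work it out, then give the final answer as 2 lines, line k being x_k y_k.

13449 820
361751201 22056360

[16; 2,2,32] for √269; ℓ=3 ⇒ convergent index 5
a_0=16:  p_0=16·1+0=16,  q_0=16·0+1=1
…
a_3=32:  p_3=32·82+33=2657,  q_3=32·5+2=162
a_4=2:  p_4=2·2657+82=5396,  q_4=2·162+5=329
a_5=2:  p_5=2·5396+2657=13449,  q_5=2·329+162=820
fundamental: x₁=13449, y₁=820  (since 180875601 − 269·672400 = 1)
n=2: (13449,820)∘(13449,820) = (13449·13449+269·820·820, 13449·820+820·13449) = (361751201,22056360)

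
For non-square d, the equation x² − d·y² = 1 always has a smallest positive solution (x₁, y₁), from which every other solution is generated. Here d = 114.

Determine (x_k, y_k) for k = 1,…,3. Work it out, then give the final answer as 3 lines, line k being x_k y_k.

d=114: √d = [10; 1,2,10,2,1,20] (ℓ=6, even), read p_5/q_5
k=0  a_k=10  p_k/q_k = 10/1
k=1  a_k=1  p_k/q_k = 11/1
…
k=3  a_k=10  p_k/q_k = 331/31
k=4  a_k=2  p_k/q_k = 694/65
k=5  a_k=1  p_k/q_k = 1025/96
fundamental: x₁=1025, y₁=96  (since 1050625 − 114·9216 = 1)
(x_2, y_2) = (1025·1025 + 114·96·96, 1025·96 + 96·1025) = (2101249, 196800)
(x_3, y_3) = (1025·2101249 + 114·96·196800, 1025·196800 + 96·2101249) = (4307559425, 403439904)

1025 96
2101249 196800
4307559425 403439904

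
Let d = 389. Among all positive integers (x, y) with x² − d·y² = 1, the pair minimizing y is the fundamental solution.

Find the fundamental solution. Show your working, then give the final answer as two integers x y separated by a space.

d=389: √d = [19; 1,2,1,1,1,1,2,1,38] (ℓ=9, odd), read p_17/q_17
step 0: (19, 1)  from 19·(1,0) + (0,1)
…
step 2: (59, 3)  from 2·(20,1) + (19,1)
step 3: (79, 4)  from 1·(59,3) + (20,1)
step 4: (138, 7)  from 1·(79,4) + (59,3)
step 5: (217, 11)  from 1·(138,7) + (79,4)
step 6: (355, 18)  from 1·(217,11) + (138,7)
step 7: (927, 47)  from 2·(355,18) + (217,11)
step 8: (1282, 65)  from 1·(927,47) + (355,18)
…
step 11: (151493, 7681)  from 2·(50925,2582) + (49643,2517)
step 12: (202418, 10263)  from 1·(151493,7681) + (50925,2582)
step 13: (353911, 17944)  from 1·(202418,10263) + (151493,7681)
step 14: (556329, 28207)  from 1·(353911,17944) + (202418,10263)
step 15: (910240, 46151)  from 1·(556329,28207) + (353911,17944)
step 16: (2376809, 120509)  from 2·(910240,46151) + (556329,28207)
step 17: (3287049, 166660)  from 1·(2376809,120509) + (910240,46151)
→ (3287049, 166660).  Check: 3287049²=10804691128401, 389·166660²=10804691128400, difference 1.

3287049 166660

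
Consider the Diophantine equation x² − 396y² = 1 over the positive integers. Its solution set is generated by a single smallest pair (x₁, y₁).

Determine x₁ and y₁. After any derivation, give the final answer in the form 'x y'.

√396 = [19; 1,8,1,38, …], period ℓ=4 (even) → k=3
a_0=19:  p_0=19·1+0=19,  q_0=19·0+1=1
…
a_2=8:  p_2=8·20+19=179,  q_2=8·1+1=9
a_3=1:  p_3=1·179+20=199,  q_3=1·9+1=10
(x₁, y₁) = (199, 10);  199² − 396·10² = 1 ✓

199 10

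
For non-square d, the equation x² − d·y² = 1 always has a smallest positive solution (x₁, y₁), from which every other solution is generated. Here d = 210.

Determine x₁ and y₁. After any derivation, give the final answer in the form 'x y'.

√210 = [14; 2,28, …], period ℓ=2 (even) → k=1
a_0=14:  p_0=14·1+0=14,  q_0=14·0+1=1
a_1=2:  p_1=2·14+1=29,  q_1=2·1+0=2
fundamental: x₁=29, y₁=2  (since 841 − 210·4 = 1)

29 2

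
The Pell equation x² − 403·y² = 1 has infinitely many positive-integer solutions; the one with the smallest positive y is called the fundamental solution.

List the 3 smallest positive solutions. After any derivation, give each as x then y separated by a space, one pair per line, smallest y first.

√403 = [20; 13,2,1,3,1,3,1,2,13,40, …], period ℓ=10 (even) → k=9
i=0: a=20 ⇒ p=20, q=1
i=1: a=13 ⇒ p=261, q=13
i=2: a=2 ⇒ p=542, q=27
…
i=4: a=3 ⇒ p=2951, q=147
i=5: a=1 ⇒ p=3754, q=187
i=6: a=3 ⇒ p=14213, q=708
i=7: a=1 ⇒ p=17967, q=895
i=8: a=2 ⇒ p=50147, q=2498
i=9: a=13 ⇒ p=669878, q=33369
fundamental: x₁=669878, y₁=33369  (since 448736534884 − 403·1113490161 = 1)
k=2:  x_2 = 669878·669878+403·33369·33369 = 897473069767,  y_2 = 669878·33369+33369·669878 = 44706317964
k=3:  x_3 = 669878·897473069767+403·33369·44706317964 = 1202394930058086974,  y_3 = 669878·44706317964+33369·897473069767 = 59895557730143415

669878 33369
897473069767 44706317964
1202394930058086974 59895557730143415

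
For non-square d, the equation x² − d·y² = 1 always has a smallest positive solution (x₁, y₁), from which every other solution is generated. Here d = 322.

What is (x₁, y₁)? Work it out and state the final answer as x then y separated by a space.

323 18

√322 → a₀=17, period (1,16,1,34); ℓ=4 even so k=3
a_0=17:  p_0=17·1+0=17,  q_0=17·0+1=1
…
a_2=16:  p_2=16·18+17=305,  q_2=16·1+1=17
a_3=1:  p_3=1·305+18=323,  q_3=1·17+1=18
→ (323, 18).  Check: 323²=104329, 322·18²=104328, difference 1.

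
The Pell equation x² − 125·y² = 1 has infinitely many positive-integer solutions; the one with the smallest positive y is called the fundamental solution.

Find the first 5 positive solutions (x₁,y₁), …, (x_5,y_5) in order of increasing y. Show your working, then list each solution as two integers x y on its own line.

930249 83204
1730726404001 154800875592
3220013013190122249 288006719437081612
5990827771012465337616001 535835925499096664087184
11145923086309929722690704506249 996921667718930338621440576020

[11; 5,1,1,5,22] for √125; ℓ=5 ⇒ convergent index 9
a_0=11:  p_0=11·1+0=11,  q_0=11·0+1=1
a_1=5:  p_1=5·11+1=56,  q_1=5·1+0=5
…
a_3=1:  p_3=1·67+56=123,  q_3=1·6+5=11
…
a_8=1:  p_8=1·91444+76317=167761,  q_8=1·8179+6826=15005
a_9=5:  p_9=5·167761+91444=930249,  q_9=5·15005+8179=83204
→ (930249, 83204).  Check: 930249²=865363202001, 125·83204²=865363202000, difference 1.
(930249+83204√125)^2 = 1730726404001 + 154800875592√125
(930249+83204√125)^3 = 3220013013190122249 + 288006719437081612√125
(930249+83204√125)^4 = 5990827771012465337616001 + 535835925499096664087184√125
(930249+83204√125)^5 = 11145923086309929722690704506249 + 996921667718930338621440576020√125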